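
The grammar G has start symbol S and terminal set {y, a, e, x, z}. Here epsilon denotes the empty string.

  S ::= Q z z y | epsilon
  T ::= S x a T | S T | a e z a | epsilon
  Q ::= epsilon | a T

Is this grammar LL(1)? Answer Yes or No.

FIRST(S) = {epsilon, a, z}
FIRST(T) = {epsilon, a, x, z}
FIRST(Q) = {epsilon, a}
FOLLOW(S) = {$, a, x, z}
FOLLOW(T) = {z}
FOLLOW(Q) = {z}
Cell M[S, a] receives both S ::= Q z z y and S ::= epsilon — the grammar is not LL(1).

No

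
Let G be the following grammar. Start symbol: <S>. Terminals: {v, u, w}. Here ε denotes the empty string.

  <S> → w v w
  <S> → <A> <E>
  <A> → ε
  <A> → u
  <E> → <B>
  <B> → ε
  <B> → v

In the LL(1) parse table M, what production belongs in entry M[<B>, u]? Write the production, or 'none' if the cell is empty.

none

FIRST(<A>): from <A>→ε we get {ε}; from <A>→u we get {u}. So FIRST(<A>) = {ε, u}.
FIRST(<B>): from <B>→ε we get {ε}; from <B>→v we get {v}. So FIRST(<B>) = {ε, v}.
FIRST(<E>): from <E>→<B> we get {ε, v}. So FIRST(<E>) = {ε, v}.
FIRST(<S>): from <S>→w v w we get {w}; from <S>→<A> <E> we get {ε, u, v}. So FIRST(<S>) = {ε, u, v, w}.
FOLLOW(<S>) includes $ since <S> is the start symbol.
FOLLOW(<E>): in <S>→<A> <E>, the suffix after <E> is empty, so FOLLOW(<E>) ⊇ FOLLOW(<S>) = {$}. Thus FOLLOW(<E>) = {$}.
FOLLOW(<B>): in <E>→<B>, the suffix after <B> is empty, so FOLLOW(<B>) ⊇ FOLLOW(<E>) = {$}. Thus FOLLOW(<B>) = {$}.
For <B> → ε: FIRST(ε) = {ε}, so it goes in M[<B>, t] for t ∈ {}; since ε ∈ FIRST, also for every t ∈ FOLLOW(<B>) = {$}.
For <B> → v: FIRST(v) = {v}, so it goes in M[<B>, t] for t ∈ {v}.
None of these place a production in M[<B>, u].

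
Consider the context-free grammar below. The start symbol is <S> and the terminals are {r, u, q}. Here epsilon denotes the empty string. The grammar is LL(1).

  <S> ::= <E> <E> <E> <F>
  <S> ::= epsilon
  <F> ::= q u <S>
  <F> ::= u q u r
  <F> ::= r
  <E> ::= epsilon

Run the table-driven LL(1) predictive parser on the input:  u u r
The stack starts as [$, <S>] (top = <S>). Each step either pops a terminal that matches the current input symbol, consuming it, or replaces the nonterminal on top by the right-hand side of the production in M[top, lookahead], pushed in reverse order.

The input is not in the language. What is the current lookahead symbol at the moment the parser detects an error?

step 1: stack=$ <S>  input=u u r $  — expand <S> ::= <E> <E> <E> <F>
step 2: stack=$ <F> <E> <E> <E>  input=u u r $  — expand <E> ::= epsilon
step 3: stack=$ <F> <E> <E>  input=u u r $  — expand <E> ::= epsilon
step 4: stack=$ <F> <E>  input=u u r $  — expand <E> ::= epsilon
step 5: stack=$ <F>  input=u u r $  — expand <F> ::= u q u r
step 6: stack=$ r u q u  input=u u r $  — match u
step 7: stack=$ r u q  input=u r $  — error: top is terminal q but lookahead is u

u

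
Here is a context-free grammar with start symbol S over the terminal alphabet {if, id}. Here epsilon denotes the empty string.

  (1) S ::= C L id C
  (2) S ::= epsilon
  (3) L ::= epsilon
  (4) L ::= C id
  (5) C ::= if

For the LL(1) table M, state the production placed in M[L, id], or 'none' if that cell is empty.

FIRST(C) = {if}
FIRST(S) = {epsilon, if}  (via C L id C)
FIRST(L) = {epsilon, if}  (via C id)
FOLLOW(S) includes $ since S is the start symbol.
FOLLOW(L): in S::=C L id C, L is followed by id C with FIRST {id}. Thus FOLLOW(L) = {id}.
For L ::= epsilon: FIRST(epsilon) = {epsilon}, so it goes in M[L, t] for t ∈ {}; since epsilon ∈ FIRST, also for every t ∈ FOLLOW(L) = {id}.
For L ::= C id: FIRST(C id) = {if}, so it goes in M[L, t] for t ∈ {if}.

L ::= epsilon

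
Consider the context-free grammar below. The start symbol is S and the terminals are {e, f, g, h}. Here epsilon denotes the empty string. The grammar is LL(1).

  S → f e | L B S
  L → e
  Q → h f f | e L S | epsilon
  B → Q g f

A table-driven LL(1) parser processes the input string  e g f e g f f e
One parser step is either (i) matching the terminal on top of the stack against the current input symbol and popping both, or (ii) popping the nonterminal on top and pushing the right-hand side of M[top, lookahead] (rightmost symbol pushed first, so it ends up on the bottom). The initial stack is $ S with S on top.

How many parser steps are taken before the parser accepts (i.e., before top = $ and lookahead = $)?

      Stack      Input              Action
   1  $ S        e g f e g f f e $  expand S → L B S
   2  $ S B L    e g f e g f f e $  expand L → e
   3  $ S B e    e g f e g f f e $  match e
   4  $ S B      g f e g f f e $    expand B → Q g f
   5  $ S f g Q  g f e g f f e $    expand Q → epsilon
   6  $ S f g    g f e g f f e $    match g
   7  $ S f      f e g f f e $      match f
   8  $ S        e g f f e $        expand S → L B S
   9  $ S B L    e g f f e $        expand L → e
  10  $ S B e    e g f f e $        match e
  11  $ S B      g f f e $          expand B → Q g f
  12  $ S f g Q  g f f e $          expand Q → epsilon
  13  $ S f g    g f f e $          match g
  14  $ S f      f f e $            match f
  15  $ S        f e $              expand S → f e
  16  $ e f      f e $              match f
  17  $ e        e $                match e
Accept reached after 17 steps.

17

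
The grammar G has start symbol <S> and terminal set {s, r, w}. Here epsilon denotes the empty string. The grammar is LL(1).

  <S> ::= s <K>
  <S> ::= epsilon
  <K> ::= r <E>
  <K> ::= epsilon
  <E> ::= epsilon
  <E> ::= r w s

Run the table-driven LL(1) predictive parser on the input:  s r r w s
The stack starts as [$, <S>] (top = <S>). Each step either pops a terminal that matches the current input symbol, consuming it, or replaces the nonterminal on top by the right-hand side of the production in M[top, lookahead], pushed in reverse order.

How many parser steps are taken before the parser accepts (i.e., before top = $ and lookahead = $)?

step 1: stack=$ <S>  input=s r r w s $  — expand <S> ::= s <K>
step 2: stack=$ <K> s  input=s r r w s $  — match s
step 3: stack=$ <K>  input=r r w s $  — expand <K> ::= r <E>
step 4: stack=$ <E> r  input=r r w s $  — match r
step 5: stack=$ <E>  input=r w s $  — expand <E> ::= r w s
step 6: stack=$ s w r  input=r w s $  — match r
step 7: stack=$ s w  input=w s $  — match w
step 8: stack=$ s  input=s $  — match s
Accept reached after 8 steps.

8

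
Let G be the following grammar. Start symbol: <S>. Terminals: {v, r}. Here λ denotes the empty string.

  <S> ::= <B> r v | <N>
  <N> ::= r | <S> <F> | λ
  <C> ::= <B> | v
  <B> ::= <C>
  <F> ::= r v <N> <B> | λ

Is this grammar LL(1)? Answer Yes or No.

No

FIRST(<S>) = {λ, r, v}
FIRST(<N>) = {λ, r, v}
FIRST(<C>) = {v}
FIRST(<B>) = {v}
FIRST(<F>) = {λ, r}
FOLLOW(<S>) = {$, r, v}
FOLLOW(<N>) = {$, r, v}
FOLLOW(<C>) = {$, r, v}
FOLLOW(<B>) = {$, r, v}
FOLLOW(<F>) = {$, r, v}
Cell M[<C>, v] receives both <C> ::= <B> and <C> ::= v — the grammar is not LL(1).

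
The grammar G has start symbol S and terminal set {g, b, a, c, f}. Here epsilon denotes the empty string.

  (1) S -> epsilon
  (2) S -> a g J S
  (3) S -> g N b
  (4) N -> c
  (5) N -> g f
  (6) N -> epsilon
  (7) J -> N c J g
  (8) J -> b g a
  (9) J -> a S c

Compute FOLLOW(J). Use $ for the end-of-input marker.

FIRST(S) = {epsilon, a, g}
FIRST(N) = {epsilon, c, g}
FIRST(J) = {a, b, c, g}  (via N c J g)
FOLLOW(S) includes $ since S is the start symbol.
FOLLOW(S): in S->a g J S, the suffix after S is empty (adds nothing new); in J->a S c, S is followed by c with FIRST {c}. Thus FOLLOW(S) = {$, c}.
FOLLOW(N): in S->g N b, N is followed by b with FIRST {b}; in J->N c J g, N is followed by c J g with FIRST {c}. Thus FOLLOW(N) = {b, c}.
FOLLOW(J): in S->a g J S, J is followed by S with FIRST {epsilon, a, g}; in S->a g J S, the suffix after J is nullable, so FOLLOW(J) ⊇ FOLLOW(S) = {$, c}; in J->N c J g, J is followed by g with FIRST {g}. Thus FOLLOW(J) = {$, a, c, g}.

{$, a, c, g}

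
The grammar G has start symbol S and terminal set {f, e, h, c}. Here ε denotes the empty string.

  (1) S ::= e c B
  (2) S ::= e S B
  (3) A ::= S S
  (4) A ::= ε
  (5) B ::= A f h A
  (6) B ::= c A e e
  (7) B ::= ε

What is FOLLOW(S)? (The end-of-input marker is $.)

{$, c, e, f}

FIRST(S): from S::=e c B we get {e}; from S::=e S B we get {e}. So FIRST(S) = {e}.
FIRST(A): from A::=S S we get {e}; from A::=ε we get {ε}. So FIRST(A) = {ε, e}.
FIRST(B): from B::=A f h A we get {e, f}; from B::=c A e e we get {c}; from B::=ε we get {ε}. So FIRST(B) = {ε, c, e, f}.
FOLLOW(S) includes $ since S is the start symbol.
FOLLOW(S): in S::=e S B, S is followed by B with FIRST {ε, c, e, f}; in S::=e S B, the suffix after S is nullable (adds nothing new); in A::=S S (occurrence 1), S is followed by S with FIRST {e}; in A::=S S (occurrence 2), the suffix after S is empty, so FOLLOW(S) ⊇ FOLLOW(A) = {$, c, e, f}. Thus FOLLOW(S) = {$, c, e, f}.
FOLLOW(B): in S::=e c B, the suffix after B is empty, so FOLLOW(B) ⊇ FOLLOW(S) = {$, c, e, f}; in S::=e S B, the suffix after B is empty, so FOLLOW(B) ⊇ FOLLOW(S) = {$, c, e, f}. Thus FOLLOW(B) = {$, c, e, f}.
FOLLOW(A): in B::=A f h A (occurrence 1), A is followed by f h A with FIRST {f}; in B::=A f h A (occurrence 2), the suffix after A is empty, so FOLLOW(A) ⊇ FOLLOW(B) = {$, c, e, f}; in B::=c A e e, A is followed by e e with FIRST {e}. Thus FOLLOW(A) = {$, c, e, f}.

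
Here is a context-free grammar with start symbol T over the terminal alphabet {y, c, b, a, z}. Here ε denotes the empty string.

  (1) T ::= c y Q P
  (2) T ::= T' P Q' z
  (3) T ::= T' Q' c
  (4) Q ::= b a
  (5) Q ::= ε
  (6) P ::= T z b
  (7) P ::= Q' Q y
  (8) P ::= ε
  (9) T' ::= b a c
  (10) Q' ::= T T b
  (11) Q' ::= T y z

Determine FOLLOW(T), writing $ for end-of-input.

FIRST(Q) = {ε, b}
FIRST(T') = {b}
FIRST(T) = {b, c}  (via T' P Q' z, T' Q' c)
FIRST(Q') = {b, c}  (via T T b, T y z)
FIRST(P) = {ε, b, c}  (via T z b, Q' Q y)
FOLLOW(T) includes $ since T is the start symbol.
FOLLOW(T): in P::=T z b, T is followed by z b with FIRST {z}; in Q'::=T T b (occurrence 1), T is followed by T b with FIRST {b, c}; in Q'::=T T b (occurrence 2), T is followed by b with FIRST {b}; in Q'::=T y z, T is followed by y z with FIRST {y}. Thus FOLLOW(T) = {$, b, c, y, z}.
FOLLOW(Q): in T::=c y Q P, Q is followed by P with FIRST {ε, b, c}; in T::=c y Q P, the suffix after Q is nullable, so FOLLOW(Q) ⊇ FOLLOW(T) = {$, b, c, y, z}; in P::=Q' Q y, Q is followed by y with FIRST {y}. Thus FOLLOW(Q) = {$, b, c, y, z}.
FOLLOW(P): in T::=c y Q P, the suffix after P is empty, so FOLLOW(P) ⊇ FOLLOW(T) = {$, b, c, y, z}; in T::=T' P Q' z, P is followed by Q' z with FIRST {b, c}. Thus FOLLOW(P) = {$, b, c, y, z}.
FOLLOW(T'): in T::=T' P Q' z, T' is followed by P Q' z with FIRST {b, c}; in T::=T' Q' c, T' is followed by Q' c with FIRST {b, c}. Thus FOLLOW(T') = {b, c}.
FOLLOW(Q'): in T::=T' P Q' z, Q' is followed by z with FIRST {z}; in T::=T' Q' c, Q' is followed by c with FIRST {c}; in P::=Q' Q y, Q' is followed by Q y with FIRST {b, y}. Thus FOLLOW(Q') = {b, c, y, z}.

{$, b, c, y, z}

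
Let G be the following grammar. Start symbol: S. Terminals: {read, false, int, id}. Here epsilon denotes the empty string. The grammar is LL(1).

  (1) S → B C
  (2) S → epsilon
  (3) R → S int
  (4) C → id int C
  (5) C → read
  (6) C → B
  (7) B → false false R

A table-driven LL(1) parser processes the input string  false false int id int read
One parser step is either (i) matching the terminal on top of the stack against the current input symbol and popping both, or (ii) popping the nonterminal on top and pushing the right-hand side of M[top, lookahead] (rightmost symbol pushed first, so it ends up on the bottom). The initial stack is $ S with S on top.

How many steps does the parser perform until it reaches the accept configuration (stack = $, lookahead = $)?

      Stack              Input                          Action
   1  $ S                false false int id int read $  expand S → B C
   2  $ C B              false false int id int read $  expand B → false false R
   3  $ C R false false  false false int id int read $  match false
   4  $ C R false        false int id int read $        match false
   5  $ C R              int id int read $              expand R → S int
   6  $ C int S          int id int read $              expand S → epsilon
   7  $ C int            int id int read $              match int
   8  $ C                id int read $                  expand C → id int C
   9  $ C int id         id int read $                  match id
  10  $ C int            int read $                     match int
  11  $ C                read $                         expand C → read
  12  $ read             read $                         match read
Accept reached after 12 steps.

12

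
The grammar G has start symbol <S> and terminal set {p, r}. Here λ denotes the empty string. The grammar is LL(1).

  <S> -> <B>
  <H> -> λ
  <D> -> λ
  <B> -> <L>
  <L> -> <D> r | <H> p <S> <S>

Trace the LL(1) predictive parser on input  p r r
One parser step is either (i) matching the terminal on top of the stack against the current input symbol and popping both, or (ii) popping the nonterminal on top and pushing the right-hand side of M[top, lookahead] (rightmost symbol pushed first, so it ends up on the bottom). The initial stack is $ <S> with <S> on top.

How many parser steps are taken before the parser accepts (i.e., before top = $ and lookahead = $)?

step 1: stack=$ <S>  input=p r r $  — expand <S> -> <B>
step 2: stack=$ <B>  input=p r r $  — expand <B> -> <L>
step 3: stack=$ <L>  input=p r r $  — expand <L> -> <H> p <S> <S>
step 4: stack=$ <S> <S> p <H>  input=p r r $  — expand <H> -> λ
step 5: stack=$ <S> <S> p  input=p r r $  — match p
step 6: stack=$ <S> <S>  input=r r $  — expand <S> -> <B>
step 7: stack=$ <S> <B>  input=r r $  — expand <B> -> <L>
step 8: stack=$ <S> <L>  input=r r $  — expand <L> -> <D> r
step 9: stack=$ <S> r <D>  input=r r $  — expand <D> -> λ
step 10: stack=$ <S> r  input=r r $  — match r
step 11: stack=$ <S>  input=r $  — expand <S> -> <B>
step 12: stack=$ <B>  input=r $  — expand <B> -> <L>
step 13: stack=$ <L>  input=r $  — expand <L> -> <D> r
step 14: stack=$ r <D>  input=r $  — expand <D> -> λ
step 15: stack=$ r  input=r $  — match r
Accept reached after 15 steps.

15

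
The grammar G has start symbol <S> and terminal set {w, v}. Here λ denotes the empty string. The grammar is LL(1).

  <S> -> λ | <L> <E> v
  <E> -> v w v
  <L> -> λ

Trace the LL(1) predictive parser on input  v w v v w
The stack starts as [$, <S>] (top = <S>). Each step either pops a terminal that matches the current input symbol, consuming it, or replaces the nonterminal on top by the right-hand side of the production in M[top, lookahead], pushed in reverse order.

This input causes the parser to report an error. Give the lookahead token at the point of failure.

w

step 1: stack=$ <S>  input=v w v v w $  — expand <S> -> <L> <E> v
step 2: stack=$ v <E> <L>  input=v w v v w $  — expand <L> -> λ
step 3: stack=$ v <E>  input=v w v v w $  — expand <E> -> v w v
step 4: stack=$ v v w v  input=v w v v w $  — match v
step 5: stack=$ v v w  input=w v v w $  — match w
step 6: stack=$ v v  input=v v w $  — match v
step 7: stack=$ v  input=v w $  — match v
step 8: stack=$  input=w $  — error: stack empty but input remains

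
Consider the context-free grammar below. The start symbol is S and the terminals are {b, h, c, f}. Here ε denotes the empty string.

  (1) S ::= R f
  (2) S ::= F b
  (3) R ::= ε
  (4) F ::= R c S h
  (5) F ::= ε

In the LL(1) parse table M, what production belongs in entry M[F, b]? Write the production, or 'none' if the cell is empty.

FIRST(R) = {ε}
FIRST(F) = {ε, c}  (via R c S h)
FIRST(S) = {b, c, f}  (via R f, F b)
FOLLOW(S) includes $ since S is the start symbol.
FOLLOW(F): in S::=F b, F is followed by b with FIRST {b}. Thus FOLLOW(F) = {b}.
For F ::= R c S h: FIRST(R c S h) = {c}, so it goes in M[F, t] for t ∈ {c}.
For F ::= ε: FIRST(ε) = {ε}, so it goes in M[F, t] for t ∈ {}; since ε ∈ FIRST, also for every t ∈ FOLLOW(F) = {b}.

F ::= ε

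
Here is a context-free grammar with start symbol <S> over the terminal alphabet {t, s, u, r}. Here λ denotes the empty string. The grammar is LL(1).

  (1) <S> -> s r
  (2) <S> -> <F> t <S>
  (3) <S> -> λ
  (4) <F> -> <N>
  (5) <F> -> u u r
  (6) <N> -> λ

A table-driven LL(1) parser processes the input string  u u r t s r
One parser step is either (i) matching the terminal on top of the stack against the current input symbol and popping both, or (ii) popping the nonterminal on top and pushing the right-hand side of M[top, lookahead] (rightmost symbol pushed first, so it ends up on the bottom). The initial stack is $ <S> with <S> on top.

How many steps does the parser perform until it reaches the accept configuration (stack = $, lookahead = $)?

     Stack          Input          Action
  1  $ <S>          u u r t s r $  expand <S> -> <F> t <S>
  2  $ <S> t <F>    u u r t s r $  expand <F> -> u u r
  3  $ <S> t r u u  u u r t s r $  match u
  4  $ <S> t r u    u r t s r $    match u
  5  $ <S> t r      r t s r $      match r
  6  $ <S> t        t s r $        match t
  7  $ <S>          s r $          expand <S> -> s r
  8  $ r s          s r $          match s
  9  $ r            r $            match r
Accept reached after 9 steps.

9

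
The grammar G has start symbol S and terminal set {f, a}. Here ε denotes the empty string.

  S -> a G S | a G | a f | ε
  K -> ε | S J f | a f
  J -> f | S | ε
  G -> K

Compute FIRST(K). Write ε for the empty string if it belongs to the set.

FIRST(S): from S->a G S we get {a}; from S->a G we get {a}; from S->a f we get {a}; from S->ε we get {ε}. So FIRST(S) = {ε, a}.
FIRST(J): from J->f we get {f}; from J->S we get {ε, a}; from J->ε we get {ε}. So FIRST(J) = {ε, a, f}.
FIRST(K): from K->ε we get {ε}; from K->S J f we get {a, f}; from K->a f we get {a}. So FIRST(K) = {ε, a, f}.
FIRST(G): from G->K we get {ε, a, f}. So FIRST(G) = {ε, a, f}.

{ε, a, f}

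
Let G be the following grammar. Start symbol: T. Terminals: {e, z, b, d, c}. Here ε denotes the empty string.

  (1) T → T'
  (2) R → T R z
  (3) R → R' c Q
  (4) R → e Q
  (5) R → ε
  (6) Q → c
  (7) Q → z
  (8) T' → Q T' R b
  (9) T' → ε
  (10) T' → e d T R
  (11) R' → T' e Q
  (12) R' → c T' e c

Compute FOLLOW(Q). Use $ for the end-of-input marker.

{$, b, c, e, z}

FIRST(Q) = {c, z}
FIRST(T') = {ε, c, e, z}  (via Q T' R b)
FIRST(T) = {ε, c, e, z}  (via T')
FIRST(R') = {c, e, z}  (via T' e Q)
FIRST(R) = {ε, c, e, z}  (via T R z, R' c Q)
FOLLOW(T) includes $ since T is the start symbol.
FOLLOW(R'): in R→R' c Q, R' is followed by c Q with FIRST {c}. Thus FOLLOW(R') = {c}.
FOLLOW(T): in R→T R z, T is followed by R z with FIRST {c, e, z}; in T'→e d T R, T is followed by R with FIRST {ε, c, e, z}; in T'→e d T R, the suffix after T is nullable, so FOLLOW(T) ⊇ FOLLOW(T') = {$, b, c, e, z}. Thus FOLLOW(T) = {$, b, c, e, z}.
FOLLOW(T'): in T→T', the suffix after T' is empty, so FOLLOW(T') ⊇ FOLLOW(T) = {$, b, c, e, z}; in T'→Q T' R b, T' is followed by R b with FIRST {b, c, e, z}; in R'→T' e Q, T' is followed by e Q with FIRST {e}; in R'→c T' e c, T' is followed by e c with FIRST {e}. Thus FOLLOW(T') = {$, b, c, e, z}.
FOLLOW(R): in R→T R z, R is followed by z with FIRST {z}; in T'→Q T' R b, R is followed by b with FIRST {b}; in T'→e d T R, the suffix after R is empty, so FOLLOW(R) ⊇ FOLLOW(T') = {$, b, c, e, z}. Thus FOLLOW(R) = {$, b, c, e, z}.
FOLLOW(Q): in R→R' c Q, the suffix after Q is empty, so FOLLOW(Q) ⊇ FOLLOW(R) = {$, b, c, e, z}; in R→e Q, the suffix after Q is empty, so FOLLOW(Q) ⊇ FOLLOW(R) = {$, b, c, e, z}; in T'→Q T' R b, Q is followed by T' R b with FIRST {b, c, e, z}; in R'→T' e Q, the suffix after Q is empty, so FOLLOW(Q) ⊇ FOLLOW(R') = {c}. Thus FOLLOW(Q) = {$, b, c, e, z}.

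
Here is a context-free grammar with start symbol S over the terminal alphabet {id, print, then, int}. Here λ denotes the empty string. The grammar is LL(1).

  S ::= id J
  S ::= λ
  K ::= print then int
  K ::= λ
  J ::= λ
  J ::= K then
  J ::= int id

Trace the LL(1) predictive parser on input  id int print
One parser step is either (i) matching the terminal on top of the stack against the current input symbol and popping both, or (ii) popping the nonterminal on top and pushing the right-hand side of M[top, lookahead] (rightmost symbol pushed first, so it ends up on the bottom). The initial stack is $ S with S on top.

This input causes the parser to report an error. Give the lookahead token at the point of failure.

print

     Stack     Input           Action
  1  $ S       id int print $  expand S ::= id J
  2  $ J id    id int print $  match id
  3  $ J       int print $     expand J ::= int id
  4  $ id int  int print $     match int
  5  $ id      print $         error: top is terminal id but lookahead is print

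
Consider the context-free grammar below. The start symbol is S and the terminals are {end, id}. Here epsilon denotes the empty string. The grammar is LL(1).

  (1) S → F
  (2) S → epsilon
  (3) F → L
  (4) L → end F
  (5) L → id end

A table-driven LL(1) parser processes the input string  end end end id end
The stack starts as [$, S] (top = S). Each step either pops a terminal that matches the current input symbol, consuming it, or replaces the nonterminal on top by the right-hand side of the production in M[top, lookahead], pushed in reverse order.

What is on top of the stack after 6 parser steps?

end

     Stack    Input                 Action
  1  $ S      end end end id end $  expand S → F
  2  $ F      end end end id end $  expand F → L
  3  $ L      end end end id end $  expand L → end F
  4  $ F end  end end end id end $  match end
  5  $ F      end end id end $      expand F → L
  6  $ L      end end id end $      expand L → end F
Stack after step 6: $ F end (top = end).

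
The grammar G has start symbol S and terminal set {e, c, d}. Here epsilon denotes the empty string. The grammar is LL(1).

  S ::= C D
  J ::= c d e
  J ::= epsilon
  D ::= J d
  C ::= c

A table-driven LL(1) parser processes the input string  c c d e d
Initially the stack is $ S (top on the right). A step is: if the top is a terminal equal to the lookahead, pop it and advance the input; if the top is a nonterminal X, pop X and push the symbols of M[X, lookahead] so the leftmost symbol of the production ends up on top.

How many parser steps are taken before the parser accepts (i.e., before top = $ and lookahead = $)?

9

     Stack      Input        Action
  1  $ S        c c d e d $  expand S ::= C D
  2  $ D C      c c d e d $  expand C ::= c
  3  $ D c      c c d e d $  match c
  4  $ D        c d e d $    expand D ::= J d
  5  $ d J      c d e d $    expand J ::= c d e
  6  $ d e d c  c d e d $    match c
  7  $ d e d    d e d $      match d
  8  $ d e      e d $        match e
  9  $ d        d $          match d
Accept reached after 9 steps.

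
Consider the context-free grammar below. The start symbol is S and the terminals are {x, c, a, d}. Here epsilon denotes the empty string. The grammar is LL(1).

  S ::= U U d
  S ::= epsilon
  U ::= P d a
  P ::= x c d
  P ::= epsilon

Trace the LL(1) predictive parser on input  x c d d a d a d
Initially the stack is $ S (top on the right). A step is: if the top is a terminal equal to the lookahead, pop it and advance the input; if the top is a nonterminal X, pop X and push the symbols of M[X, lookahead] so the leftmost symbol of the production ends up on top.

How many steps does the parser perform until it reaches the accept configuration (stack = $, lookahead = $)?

13

      Stack            Input              Action
   1  $ S              x c d d a d a d $  expand S ::= U U d
   2  $ d U U          x c d d a d a d $  expand U ::= P d a
   3  $ d U a d P      x c d d a d a d $  expand P ::= x c d
   4  $ d U a d d c x  x c d d a d a d $  match x
   5  $ d U a d d c    c d d a d a d $    match c
   6  $ d U a d d      d d a d a d $      match d
   7  $ d U a d        d a d a d $        match d
   8  $ d U a          a d a d $          match a
   9  $ d U            d a d $            expand U ::= P d a
  10  $ d a d P        d a d $            expand P ::= epsilon
  11  $ d a d          d a d $            match d
  12  $ d a            a d $              match a
  13  $ d              d $                match d
Accept reached after 13 steps.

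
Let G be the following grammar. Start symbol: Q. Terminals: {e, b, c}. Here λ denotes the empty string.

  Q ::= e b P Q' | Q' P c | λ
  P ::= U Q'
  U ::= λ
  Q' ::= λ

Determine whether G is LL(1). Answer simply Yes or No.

FIRST(Q) = {λ, c, e}
FIRST(P) = {λ}
FIRST(U) = {λ}
FIRST(Q') = {λ}
FOLLOW(Q) = {$}
FOLLOW(P) = {$, c}
FOLLOW(U) = {$, c}
FOLLOW(Q') = {$, c}
Each cell of M receives at most one production.

Yes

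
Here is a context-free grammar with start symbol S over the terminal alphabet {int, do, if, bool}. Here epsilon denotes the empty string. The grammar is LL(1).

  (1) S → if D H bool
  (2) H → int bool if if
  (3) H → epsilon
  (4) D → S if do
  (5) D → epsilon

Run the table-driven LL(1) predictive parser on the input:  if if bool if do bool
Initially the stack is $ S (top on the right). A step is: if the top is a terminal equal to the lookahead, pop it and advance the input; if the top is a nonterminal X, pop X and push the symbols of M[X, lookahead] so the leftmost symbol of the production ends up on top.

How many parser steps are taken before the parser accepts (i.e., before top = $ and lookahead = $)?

      Stack                       Input                    Action
   1  $ S                         if if bool if do bool $  expand S → if D H bool
   2  $ bool H D if               if if bool if do bool $  match if
   3  $ bool H D                  if bool if do bool $     expand D → S if do
   4  $ bool H do if S            if bool if do bool $     expand S → if D H bool
   5  $ bool H do if bool H D if  if bool if do bool $     match if
   6  $ bool H do if bool H D     bool if do bool $        expand D → epsilon
   7  $ bool H do if bool H       bool if do bool $        expand H → epsilon
   8  $ bool H do if bool         bool if do bool $        match bool
   9  $ bool H do if              if do bool $             match if
  10  $ bool H do                 do bool $                match do
  11  $ bool H                    bool $                   expand H → epsilon
  12  $ bool                      bool $                   match bool
Accept reached after 12 steps.

12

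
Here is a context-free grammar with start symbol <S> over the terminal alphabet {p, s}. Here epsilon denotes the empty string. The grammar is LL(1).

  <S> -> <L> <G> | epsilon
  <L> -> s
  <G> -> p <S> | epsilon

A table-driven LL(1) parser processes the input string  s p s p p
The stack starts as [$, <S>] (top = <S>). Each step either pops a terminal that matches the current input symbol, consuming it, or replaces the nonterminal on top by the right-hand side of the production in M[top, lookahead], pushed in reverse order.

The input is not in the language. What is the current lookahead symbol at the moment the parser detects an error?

p

      Stack      Input        Action
   1  $ <S>      s p s p p $  expand <S> -> <L> <G>
   2  $ <G> <L>  s p s p p $  expand <L> -> s
   3  $ <G> s    s p s p p $  match s
   4  $ <G>      p s p p $    expand <G> -> p <S>
   5  $ <S> p    p s p p $    match p
   6  $ <S>      s p p $      expand <S> -> <L> <G>
   7  $ <G> <L>  s p p $      expand <L> -> s
   8  $ <G> s    s p p $      match s
   9  $ <G>      p p $        expand <G> -> p <S>
  10  $ <S> p    p p $        match p
  11  $ <S>      p $          error: M[<S>, p] is empty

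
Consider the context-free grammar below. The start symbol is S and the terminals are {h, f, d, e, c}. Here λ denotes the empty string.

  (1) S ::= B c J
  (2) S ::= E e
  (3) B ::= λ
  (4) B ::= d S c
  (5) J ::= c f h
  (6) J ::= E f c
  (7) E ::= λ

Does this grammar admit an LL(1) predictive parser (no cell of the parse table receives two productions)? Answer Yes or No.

Yes

FIRST(S) = {c, d, e}
FIRST(B) = {λ, d}
FIRST(J) = {c, f}
FIRST(E) = {λ}
FOLLOW(S) = {$, c}
FOLLOW(B) = {c}
FOLLOW(J) = {$, c}
FOLLOW(E) = {e, f}
Each cell of M receives at most one production.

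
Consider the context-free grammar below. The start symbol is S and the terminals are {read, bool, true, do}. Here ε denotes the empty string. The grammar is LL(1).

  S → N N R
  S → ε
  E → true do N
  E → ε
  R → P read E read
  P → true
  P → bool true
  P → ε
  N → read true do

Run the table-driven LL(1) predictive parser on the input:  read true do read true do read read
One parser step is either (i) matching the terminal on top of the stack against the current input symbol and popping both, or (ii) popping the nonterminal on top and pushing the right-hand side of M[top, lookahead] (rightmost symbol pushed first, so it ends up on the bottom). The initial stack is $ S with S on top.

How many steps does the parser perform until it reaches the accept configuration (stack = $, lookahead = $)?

14

      Stack               Input                                  Action
   1  $ S                 read true do read true do read read $  expand S → N N R
   2  $ R N N             read true do read true do read read $  expand N → read true do
   3  $ R N do true read  read true do read true do read read $  match read
   4  $ R N do true       true do read true do read read $       match true
   5  $ R N do            do read true do read read $            match do
   6  $ R N               read true do read read $               expand N → read true do
   7  $ R do true read    read true do read read $               match read
   8  $ R do true         true do read read $                    match true
   9  $ R do              do read read $                         match do
  10  $ R                 read read $                            expand R → P read E read
  11  $ read E read P     read read $                            expand P → ε
  12  $ read E read       read read $                            match read
  13  $ read E            read $                                 expand E → ε
  14  $ read              read $                                 match read
Accept reached after 14 steps.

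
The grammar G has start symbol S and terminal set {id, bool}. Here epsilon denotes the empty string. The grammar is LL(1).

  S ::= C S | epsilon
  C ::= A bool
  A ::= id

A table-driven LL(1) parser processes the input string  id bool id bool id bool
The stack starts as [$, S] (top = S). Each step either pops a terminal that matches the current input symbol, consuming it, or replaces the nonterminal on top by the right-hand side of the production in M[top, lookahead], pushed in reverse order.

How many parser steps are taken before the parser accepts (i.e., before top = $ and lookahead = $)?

16

step 1: stack=$ S  input=id bool id bool id bool $  — expand S ::= C S
step 2: stack=$ S C  input=id bool id bool id bool $  — expand C ::= A bool
step 3: stack=$ S bool A  input=id bool id bool id bool $  — expand A ::= id
step 4: stack=$ S bool id  input=id bool id bool id bool $  — match id
step 5: stack=$ S bool  input=bool id bool id bool $  — match bool
step 6: stack=$ S  input=id bool id bool $  — expand S ::= C S
step 7: stack=$ S C  input=id bool id bool $  — expand C ::= A bool
step 8: stack=$ S bool A  input=id bool id bool $  — expand A ::= id
step 9: stack=$ S bool id  input=id bool id bool $  — match id
step 10: stack=$ S bool  input=bool id bool $  — match bool
step 11: stack=$ S  input=id bool $  — expand S ::= C S
step 12: stack=$ S C  input=id bool $  — expand C ::= A bool
step 13: stack=$ S bool A  input=id bool $  — expand A ::= id
step 14: stack=$ S bool id  input=id bool $  — match id
step 15: stack=$ S bool  input=bool $  — match bool
step 16: stack=$ S  input=$  — expand S ::= epsilon
Accept reached after 16 steps.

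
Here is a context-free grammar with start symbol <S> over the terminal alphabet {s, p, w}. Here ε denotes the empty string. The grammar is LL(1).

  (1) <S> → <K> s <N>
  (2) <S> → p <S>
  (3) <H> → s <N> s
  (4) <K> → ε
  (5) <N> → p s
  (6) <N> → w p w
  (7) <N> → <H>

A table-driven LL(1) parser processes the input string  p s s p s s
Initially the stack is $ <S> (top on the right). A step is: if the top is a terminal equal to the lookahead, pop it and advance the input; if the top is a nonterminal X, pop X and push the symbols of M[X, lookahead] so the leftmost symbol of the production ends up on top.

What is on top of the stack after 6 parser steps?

step 1: stack=$ <S>  input=p s s p s s $  — expand <S> → p <S>
step 2: stack=$ <S> p  input=p s s p s s $  — match p
step 3: stack=$ <S>  input=s s p s s $  — expand <S> → <K> s <N>
step 4: stack=$ <N> s <K>  input=s s p s s $  — expand <K> → ε
step 5: stack=$ <N> s  input=s s p s s $  — match s
step 6: stack=$ <N>  input=s p s s $  — expand <N> → <H>
Stack after step 6: $ <H> (top = <H>).

<H>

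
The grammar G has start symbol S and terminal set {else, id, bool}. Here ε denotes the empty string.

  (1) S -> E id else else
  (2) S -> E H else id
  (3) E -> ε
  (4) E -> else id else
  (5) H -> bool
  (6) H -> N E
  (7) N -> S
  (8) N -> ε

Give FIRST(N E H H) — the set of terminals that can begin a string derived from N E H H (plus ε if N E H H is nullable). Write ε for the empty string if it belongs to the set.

FIRST(E): from E->ε we get {ε}; from E->else id else we get {else}. So FIRST(E) = {ε, else}.
FIRST(S): from S->E id else else we get {else, id}; from S->E H else id we get {bool, else, id}. So FIRST(S) = {bool, else, id}.
FIRST(N): from N->S we get {bool, else, id}; from N->ε we get {ε}. So FIRST(N) = {ε, bool, else, id}.
FIRST(H): from H->bool we get {bool}; from H->N E we get {ε, bool, else, id}. So FIRST(H) = {ε, bool, else, id}.
FIRST(N E H H): take FIRST of each symbol in turn, carrying on past any symbol whose FIRST contains ε; result {ε, bool, else, id}.

{ε, bool, else, id}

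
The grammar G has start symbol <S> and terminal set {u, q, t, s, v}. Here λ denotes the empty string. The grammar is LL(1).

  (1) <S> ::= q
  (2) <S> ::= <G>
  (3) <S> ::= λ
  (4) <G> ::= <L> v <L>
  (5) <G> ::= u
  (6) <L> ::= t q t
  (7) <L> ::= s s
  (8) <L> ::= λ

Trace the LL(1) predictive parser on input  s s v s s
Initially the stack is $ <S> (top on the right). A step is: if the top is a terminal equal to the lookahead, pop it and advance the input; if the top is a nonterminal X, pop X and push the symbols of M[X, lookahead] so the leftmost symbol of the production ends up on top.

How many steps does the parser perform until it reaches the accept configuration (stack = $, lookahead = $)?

9

     Stack        Input        Action
  1  $ <S>        s s v s s $  expand <S> ::= <G>
  2  $ <G>        s s v s s $  expand <G> ::= <L> v <L>
  3  $ <L> v <L>  s s v s s $  expand <L> ::= s s
  4  $ <L> v s s  s s v s s $  match s
  5  $ <L> v s    s v s s $    match s
  6  $ <L> v      v s s $      match v
  7  $ <L>        s s $        expand <L> ::= s s
  8  $ s s        s s $        match s
  9  $ s          s $          match s
Accept reached after 9 steps.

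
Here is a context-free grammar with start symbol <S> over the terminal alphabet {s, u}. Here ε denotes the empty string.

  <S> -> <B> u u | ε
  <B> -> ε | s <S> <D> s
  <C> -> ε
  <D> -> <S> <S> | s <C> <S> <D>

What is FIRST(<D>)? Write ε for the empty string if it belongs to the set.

FIRST(<B>): from <B>->ε we get {ε}; from <B>->s <S> <D> s we get {s}. So FIRST(<B>) = {ε, s}.
FIRST(<C>): from <C>->ε we get {ε}. So FIRST(<C>) = {ε}.
FIRST(<S>): from <S>-><B> u u we get {s, u}; from <S>->ε we get {ε}. So FIRST(<S>) = {ε, s, u}.
FIRST(<D>): from <D>-><S> <S> we get {ε, s, u}; from <D>->s <C> <S> <D> we get {s}. So FIRST(<D>) = {ε, s, u}.

{ε, s, u}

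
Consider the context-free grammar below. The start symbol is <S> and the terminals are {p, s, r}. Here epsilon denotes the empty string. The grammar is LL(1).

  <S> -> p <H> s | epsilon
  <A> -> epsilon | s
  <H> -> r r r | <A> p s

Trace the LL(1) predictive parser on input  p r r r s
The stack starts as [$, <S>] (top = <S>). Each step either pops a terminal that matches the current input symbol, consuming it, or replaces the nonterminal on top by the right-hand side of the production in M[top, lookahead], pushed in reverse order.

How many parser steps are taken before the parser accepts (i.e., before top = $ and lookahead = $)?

     Stack      Input        Action
  1  $ <S>      p r r r s $  expand <S> -> p <H> s
  2  $ s <H> p  p r r r s $  match p
  3  $ s <H>    r r r s $    expand <H> -> r r r
  4  $ s r r r  r r r s $    match r
  5  $ s r r    r r s $      match r
  6  $ s r      r s $        match r
  7  $ s        s $          match s
Accept reached after 7 steps.

7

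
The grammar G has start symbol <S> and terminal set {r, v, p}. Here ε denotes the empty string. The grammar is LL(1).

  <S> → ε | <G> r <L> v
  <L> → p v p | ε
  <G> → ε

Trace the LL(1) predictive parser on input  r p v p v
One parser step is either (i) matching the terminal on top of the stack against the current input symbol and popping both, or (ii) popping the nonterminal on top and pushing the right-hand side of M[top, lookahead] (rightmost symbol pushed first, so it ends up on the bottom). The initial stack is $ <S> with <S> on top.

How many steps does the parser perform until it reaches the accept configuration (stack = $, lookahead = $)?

     Stack          Input        Action
  1  $ <S>          r p v p v $  expand <S> → <G> r <L> v
  2  $ v <L> r <G>  r p v p v $  expand <G> → ε
  3  $ v <L> r      r p v p v $  match r
  4  $ v <L>        p v p v $    expand <L> → p v p
  5  $ v p v p      p v p v $    match p
  6  $ v p v        v p v $      match v
  7  $ v p          p v $        match p
  8  $ v            v $          match v
Accept reached after 8 steps.

8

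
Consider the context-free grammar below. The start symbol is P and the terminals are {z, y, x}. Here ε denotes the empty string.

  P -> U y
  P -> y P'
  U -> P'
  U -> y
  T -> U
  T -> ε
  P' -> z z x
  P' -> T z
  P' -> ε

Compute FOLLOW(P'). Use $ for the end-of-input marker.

FIRST(P): from P->U y we get {y, z}; from P->y P' we get {y}. So FIRST(P) = {y, z}.
FIRST(U): from U->P' we get {ε, y, z}; from U->y we get {y}. So FIRST(U) = {ε, y, z}.
FIRST(T): from T->U we get {ε, y, z}; from T->ε we get {ε}. So FIRST(T) = {ε, y, z}.
FIRST(P'): from P'->z z x we get {z}; from P'->T z we get {y, z}; from P'->ε we get {ε}. So FIRST(P') = {ε, y, z}.
FOLLOW(P) includes $ since P is the start symbol.
FOLLOW(P): P appears on no right-hand side. Thus FOLLOW(P) = {$}.
FOLLOW(T): in P'->T z, T is followed by z with FIRST {z}. Thus FOLLOW(T) = {z}.
FOLLOW(U): in P->U y, U is followed by y with FIRST {y}; in T->U, the suffix after U is empty, so FOLLOW(U) ⊇ FOLLOW(T) = {z}. Thus FOLLOW(U) = {y, z}.
FOLLOW(P'): in P->y P', the suffix after P' is empty, so FOLLOW(P') ⊇ FOLLOW(P) = {$}; in U->P', the suffix after P' is empty, so FOLLOW(P') ⊇ FOLLOW(U) = {y, z}. Thus FOLLOW(P') = {$, y, z}.

{$, y, z}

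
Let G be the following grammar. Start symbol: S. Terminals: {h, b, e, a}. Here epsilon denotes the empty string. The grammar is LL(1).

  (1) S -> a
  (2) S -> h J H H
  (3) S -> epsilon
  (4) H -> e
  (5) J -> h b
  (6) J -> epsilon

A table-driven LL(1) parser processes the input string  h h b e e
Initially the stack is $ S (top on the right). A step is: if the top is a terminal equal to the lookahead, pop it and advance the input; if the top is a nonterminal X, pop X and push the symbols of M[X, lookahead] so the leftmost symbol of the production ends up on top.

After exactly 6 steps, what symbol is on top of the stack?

e

step 1: stack=$ S  input=h h b e e $  — expand S -> h J H H
step 2: stack=$ H H J h  input=h h b e e $  — match h
step 3: stack=$ H H J  input=h b e e $  — expand J -> h b
step 4: stack=$ H H b h  input=h b e e $  — match h
step 5: stack=$ H H b  input=b e e $  — match b
step 6: stack=$ H H  input=e e $  — expand H -> e
Stack after step 6: $ H e (top = e).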